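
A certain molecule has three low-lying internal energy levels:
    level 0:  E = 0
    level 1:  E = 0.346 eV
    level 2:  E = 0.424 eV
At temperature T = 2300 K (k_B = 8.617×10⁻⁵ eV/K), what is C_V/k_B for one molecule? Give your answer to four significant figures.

k_BT = 8.617×10⁻⁵ × 2300 K = 0.198191 eV.
Eᵢ/kT = 0, 1.74579, 2.13935.
Z = Σ e^(−Eᵢ/kT) = e^(−0) + e^(−1.74579) + e^(−2.13935) = 1.00000 + 0.174507 + 0.117731 = 1.29224.
⟨E⟩ = 0.0853536 eV, ⟨E²⟩ = 0.0325454 eV².
C_V/k_B = (⟨E²⟩ − ⟨E⟩²)/(kT)² = (0.0325454 − 0.00728524)/0.0392797 = 0.6431.

0.6431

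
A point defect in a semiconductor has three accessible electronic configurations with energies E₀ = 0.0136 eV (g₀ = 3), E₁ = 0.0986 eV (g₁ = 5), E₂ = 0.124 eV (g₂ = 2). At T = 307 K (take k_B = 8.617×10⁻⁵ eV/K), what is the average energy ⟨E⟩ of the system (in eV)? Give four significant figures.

k_BT = 8.617×10⁻⁵ × 307 K = 0.0264542 eV.
Eᵢ/kT = 0.514096, 3.72720, 4.68735.
Z = Σ gᵢe^(−Eᵢ/kT) = 3·e^(−0.514096) + 5·e^(−3.72720) + 2·e^(−4.68735) = 1.79412 + 0.120301 + 0.0184221 = 1.93284.
⟨E⟩ = Σ Eᵢ gᵢe^(−Eᵢ/kT) / Z = (0.0136·1.79412 + 0.0986·0.120301 + 0.124·0.0184221) / 1.93284 = 0.01994 eV.

0.01994 eV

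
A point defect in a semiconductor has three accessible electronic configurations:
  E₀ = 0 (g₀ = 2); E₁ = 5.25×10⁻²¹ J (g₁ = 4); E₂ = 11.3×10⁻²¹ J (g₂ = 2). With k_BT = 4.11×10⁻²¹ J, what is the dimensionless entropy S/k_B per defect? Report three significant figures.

Eᵢ/kT = 0, 1.2774, 2.7494.
Z = Σ gᵢe^(−Eᵢ/kT) = 2·e^(−0) + 4·e^(−1.2774) + 2·e^(−2.7494) = 2.0000 + 1.1150 + 0.12793 = 3.2429.
⟨E⟩ = Σ EᵢPᵢ = 2.2509 ×10⁻²¹ J.
S/k_B = ln Z + ⟨E⟩/kT = ln(3.2429) + 2.2509/4.11 = 1.1765 + 0.54766 = 1.72.

1.72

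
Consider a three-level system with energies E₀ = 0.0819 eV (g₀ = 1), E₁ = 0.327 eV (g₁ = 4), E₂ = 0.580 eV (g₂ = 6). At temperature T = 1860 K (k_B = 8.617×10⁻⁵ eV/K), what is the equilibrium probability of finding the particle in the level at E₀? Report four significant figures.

k_BT = 8.617×10⁻⁵ × 1860 K = 0.160276 eV.
Eᵢ/kT = 0.510994, 2.04023, 3.61876.
Z = Σ gᵢe^(−Eᵢ/kT) = 1·e^(−0.510994) + 4·e^(−2.04023) + 6·e^(−3.61876) = 0.599899 + 0.519995 + 0.160895 = 1.28079.
P₀ = g₀ e^(−E₀/kT) / Z = 0.599899/1.28079 = 0.4684.

0.4684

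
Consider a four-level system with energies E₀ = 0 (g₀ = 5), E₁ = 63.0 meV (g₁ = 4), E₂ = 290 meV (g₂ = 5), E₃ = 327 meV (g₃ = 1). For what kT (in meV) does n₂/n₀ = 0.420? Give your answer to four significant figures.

334.3 meV

n₂/n₀ = (g₂/g₀) exp[−(E₂−E₀)/kT] = 0.420.
⇒ (E₂−E₀)/kT = ln((5/5)/0.420) = ln(2.38095) = 0.867500.
kT = 290 meV / 0.867500 = 334.3 meV.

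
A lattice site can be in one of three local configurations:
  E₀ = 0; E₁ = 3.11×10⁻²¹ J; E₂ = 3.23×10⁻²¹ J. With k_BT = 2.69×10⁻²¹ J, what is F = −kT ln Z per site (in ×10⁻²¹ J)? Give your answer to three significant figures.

Eᵢ/kT = 0, 1.1561, 1.2007.
Z = Σ e^(−Eᵢ/kT) = e^(−0) + e^(−1.1561) + e^(−1.2007) = 1.0000 + 0.31471 + 0.30098 = 1.6157.
F = −kT ln Z = −2.69 × ln(1.6157) = −2.69 × 0.47977 = -1.29 ×10⁻²¹ J.

-1.29 ×10⁻²¹ J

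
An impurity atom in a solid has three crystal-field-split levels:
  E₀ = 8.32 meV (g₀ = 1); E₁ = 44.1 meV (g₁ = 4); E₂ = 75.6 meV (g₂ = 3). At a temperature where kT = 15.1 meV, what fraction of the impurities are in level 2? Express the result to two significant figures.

0.025

Eᵢ/kT = 0.5510, 2.921, 5.007.
Z = Σ gᵢe^(−Eᵢ/kT) = 1·e^(−0.5510) + 4·e^(−2.921) + 3·e^(−5.007) = 0.5764 + 0.2155 + 0.02007 = 0.8120.
P₂ = g₂ e^(−E₂/kT) / Z = 0.02007/0.8120 = 0.025.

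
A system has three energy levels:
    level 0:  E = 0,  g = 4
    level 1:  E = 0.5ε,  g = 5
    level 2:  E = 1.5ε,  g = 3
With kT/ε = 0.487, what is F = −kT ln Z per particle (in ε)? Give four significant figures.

Eᵢ/kT = 0, 1.02669, 3.08008.
Z = Σ gᵢe^(−Eᵢ/kT) = 4·e^(−0) + 5·e^(−1.02669) + 3·e^(−3.08008) = 4.00000 + 1.79095 + 0.137867 = 5.92882.
F = −kT ln Z = −0.487 × ln(5.92882) = −0.487 × 1.77983 = -0.8668 ε.

-0.8668 ε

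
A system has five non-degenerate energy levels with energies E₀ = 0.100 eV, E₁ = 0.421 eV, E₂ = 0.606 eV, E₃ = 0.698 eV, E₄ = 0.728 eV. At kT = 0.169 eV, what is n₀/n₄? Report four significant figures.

n₀/n₄ = exp[−(E₀−E₄)/kT] = exp(−(-0.628 eV)/(0.169 eV)) = exp(3.71598) = 41.10.

41.10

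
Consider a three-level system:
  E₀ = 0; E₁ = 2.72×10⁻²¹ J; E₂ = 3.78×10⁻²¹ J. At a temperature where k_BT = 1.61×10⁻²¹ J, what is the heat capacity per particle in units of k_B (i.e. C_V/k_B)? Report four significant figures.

0.6477

Eᵢ/kT = 0, 1.68944, 2.34783.
Z = Σ e^(−Eᵢ/kT) = e^(−0) + e^(−1.68944) + e^(−2.34783) = 1.00000 + 0.184623 + 0.0955763 = 1.28020.
⟨E⟩ = 0.674467, ⟨E²⟩ = 2.13369.
C_V/k_B = (⟨E²⟩ − ⟨E⟩²)/(kT)² = (2.13369 − 0.454906)/2.59210 = 0.6477.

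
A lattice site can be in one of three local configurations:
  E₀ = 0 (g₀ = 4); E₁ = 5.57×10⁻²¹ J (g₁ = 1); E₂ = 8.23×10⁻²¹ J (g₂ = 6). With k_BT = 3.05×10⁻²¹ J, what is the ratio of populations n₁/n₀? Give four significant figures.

0.04025

n₁/n₀ = (g₁/g₀) exp[−(E₁−E₀)/kT] = (1/4) × exp(−(5.57 ×10⁻²¹ J)/(3.05 ×10⁻²¹ J)) = (1/4) × exp(-1.82623) = 0.04025.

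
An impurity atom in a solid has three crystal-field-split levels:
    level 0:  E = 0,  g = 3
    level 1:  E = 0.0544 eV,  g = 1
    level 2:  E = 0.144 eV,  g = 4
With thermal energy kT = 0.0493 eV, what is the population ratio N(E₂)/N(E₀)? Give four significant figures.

n₂/n₀ = (g₂/g₀) exp[−(E₂−E₀)/kT] = (4/3) × exp(−(0.144 eV)/(0.0493 eV)) = (4/3) × exp(-2.92089) = 0.07185.

0.07185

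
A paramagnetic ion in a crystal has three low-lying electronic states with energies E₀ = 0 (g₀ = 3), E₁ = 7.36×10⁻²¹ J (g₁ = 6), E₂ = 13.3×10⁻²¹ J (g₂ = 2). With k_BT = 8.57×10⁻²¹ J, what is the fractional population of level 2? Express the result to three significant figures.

Eᵢ/kT = 0, 0.85881, 1.5519.
Z = Σ gᵢe^(−Eᵢ/kT) = 3·e^(−0) + 6·e^(−0.85881) + 2·e^(−1.5519) = 3.0000 + 2.5420 + 0.42369 = 5.9657.
P₂ = g₂ e^(−E₂/kT) / Z = 0.42369/5.9657 = 0.0710.

0.0710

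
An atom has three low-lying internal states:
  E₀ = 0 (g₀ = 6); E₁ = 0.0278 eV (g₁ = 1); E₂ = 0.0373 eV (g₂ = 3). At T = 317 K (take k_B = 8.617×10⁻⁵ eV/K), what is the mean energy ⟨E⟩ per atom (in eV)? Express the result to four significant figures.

0.005417 eV

k_BT = 8.617×10⁻⁵ × 317 K = 0.0273159 eV.
Eᵢ/kT = 0, 1.01772, 1.36551.
Z = Σ gᵢe^(−Eᵢ/kT) = 6·e^(−0) + 1·e^(−1.01772) + 3·e^(−1.36551) = 6.00000 + 0.361418 + 0.765751 = 7.12717.
⟨E⟩ = Σ Eᵢ gᵢe^(−Eᵢ/kT) / Z = (0·6.00000 + 0.0278·0.361418 + 0.0373·0.765751) / 7.12717 = 0.005417 eV.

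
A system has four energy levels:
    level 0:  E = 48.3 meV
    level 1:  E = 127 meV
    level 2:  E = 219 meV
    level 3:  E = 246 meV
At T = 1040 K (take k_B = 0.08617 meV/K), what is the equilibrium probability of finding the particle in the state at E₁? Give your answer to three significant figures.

k_BT = 0.08617 × 1040 K = 89.617 meV.
Eᵢ/kT = 0.53896, 1.4171, 2.4437, 2.7450.
Z = Σ e^(−Eᵢ/kT) = e^(−0.53896) + e^(−1.4171) + e^(−2.4437) + e^(−2.7450) = 0.58335 + 0.24242 + 0.086839 + 0.064248 = 0.97686.
P₁ = e^(−E₁/kT) / Z = 0.24242/0.97686 = 0.248.

0.248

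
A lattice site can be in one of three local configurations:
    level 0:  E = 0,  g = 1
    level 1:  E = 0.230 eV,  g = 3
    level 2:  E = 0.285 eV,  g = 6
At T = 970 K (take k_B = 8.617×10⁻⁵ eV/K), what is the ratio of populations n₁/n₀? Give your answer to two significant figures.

0.19

k_BT = 8.617×10⁻⁵ × 970 K = 0.08358 eV.
n₁/n₀ = (g₁/g₀) exp[−(E₁−E₀)/kT] = (3/1) × exp(−(0.230 eV)/(0.08358 eV)) = (3/1) × exp(-2.752) = 0.19.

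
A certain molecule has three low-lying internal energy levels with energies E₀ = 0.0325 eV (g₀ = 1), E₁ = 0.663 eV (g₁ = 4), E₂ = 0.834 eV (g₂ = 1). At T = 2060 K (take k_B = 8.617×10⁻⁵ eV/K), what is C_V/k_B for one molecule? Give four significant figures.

k_BT = 8.617×10⁻⁵ × 2060 K = 0.177510 eV.
Eᵢ/kT = 0.183088, 3.73500, 4.69833.
Z = Σ gᵢe^(−Eᵢ/kT) = 1·e^(−0.183088) + 4·e^(−3.73500) + 1·e^(−4.69833) = 0.832695 + 0.0954927 + 0.00911048 = 0.937298.
⟨E⟩ = 0.104526 eV, ⟨E²⟩ = 0.0524828 eV².
C_V/k_B = (⟨E²⟩ − ⟨E⟩²)/(kT)² = (0.0524828 − 0.0109257)/0.0315098 = 1.319.

1.319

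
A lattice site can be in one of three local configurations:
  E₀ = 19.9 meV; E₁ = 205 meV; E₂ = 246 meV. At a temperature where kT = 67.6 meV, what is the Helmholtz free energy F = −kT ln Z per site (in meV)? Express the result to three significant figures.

Eᵢ/kT = 0.29438, 3.0325, 3.6391.
Z = Σ e^(−Eᵢ/kT) = e^(−0.29438) + e^(−3.0325) + e^(−3.6391) = 0.74499 + 0.048195 + 0.026276 = 0.81946.
F = −kT ln Z = −67.6 × ln(0.81946) = −67.6 × -0.19911 = 13.5 meV.

13.5 meV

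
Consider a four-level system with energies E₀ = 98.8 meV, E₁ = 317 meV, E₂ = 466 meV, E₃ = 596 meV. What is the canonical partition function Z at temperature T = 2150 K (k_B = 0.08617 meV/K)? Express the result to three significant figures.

k_BT = 0.08617 × 2150 K = 185.27 meV.
Eᵢ/kT = 0.53328, 1.7110, 2.5152, 3.2169.
Z = Σ e^(−Eᵢ/kT) = e^(−0.53328) + e^(−1.7110) + e^(−2.5152) + e^(−3.2169) = 0.58668 + 0.18069 + 0.080847 + 0.040079 = 0.88830.

Z = 0.888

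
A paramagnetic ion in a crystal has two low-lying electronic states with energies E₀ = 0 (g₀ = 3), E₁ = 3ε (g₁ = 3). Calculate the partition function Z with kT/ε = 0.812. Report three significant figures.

Z = 3.07

Eᵢ/kT = 0, 3.6946.
Z = Σ gᵢe^(−Eᵢ/kT) = 3·e^(−0) + 3·e^(−3.6946) = 3.0000 + 0.074572 = 3.0746.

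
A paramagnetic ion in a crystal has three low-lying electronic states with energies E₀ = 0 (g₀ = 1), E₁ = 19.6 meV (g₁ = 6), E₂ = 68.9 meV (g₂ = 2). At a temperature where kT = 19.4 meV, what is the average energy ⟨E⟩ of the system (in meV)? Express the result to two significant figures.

14 meV

Eᵢ/kT = 0, 1.010, 3.552.
Z = Σ gᵢe^(−Eᵢ/kT) = 1·e^(−0) + 6·e^(−1.010) + 2·e^(−3.552) = 1.000 + 2.185 + 0.05733 = 3.242.
⟨E⟩ = Σ Eᵢ gᵢe^(−Eᵢ/kT) / Z = (0·1.000 + 19.6·2.185 + 68.9·0.05733) / 3.242 = 14 meV.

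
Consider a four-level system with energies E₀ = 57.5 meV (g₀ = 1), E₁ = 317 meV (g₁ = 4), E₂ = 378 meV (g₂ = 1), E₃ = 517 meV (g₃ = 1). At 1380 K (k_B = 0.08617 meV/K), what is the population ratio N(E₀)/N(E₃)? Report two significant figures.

48

k_BT = 0.08617 × 1380 K = 118.9 meV.
n₀/n₃ = (g₀/g₃) exp[−(E₀−E₃)/kT] = (1/1) × exp(−(-459.5 meV)/(118.9 meV)) = (1/1) × exp(3.865) = 48.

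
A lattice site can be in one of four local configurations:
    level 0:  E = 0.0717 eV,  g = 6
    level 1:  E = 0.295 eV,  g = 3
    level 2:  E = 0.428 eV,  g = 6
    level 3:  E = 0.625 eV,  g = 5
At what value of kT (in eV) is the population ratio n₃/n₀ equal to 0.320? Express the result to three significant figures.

0.578 eV

n₃/n₀ = (g₃/g₀) exp[−(E₃−E₀)/kT] = 0.320.
⇒ (E₃−E₀)/kT = ln((5/6)/0.320) = ln(2.6042) = 0.95713.
kT = 0.5533 eV / 0.95713 = 0.578 eV.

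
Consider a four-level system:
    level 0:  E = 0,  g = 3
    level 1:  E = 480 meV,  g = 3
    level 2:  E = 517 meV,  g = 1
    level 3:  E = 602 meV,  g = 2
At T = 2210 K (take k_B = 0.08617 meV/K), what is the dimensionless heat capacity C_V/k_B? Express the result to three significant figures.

0.748

k_BT = 0.08617 × 2210 K = 190.44 meV.
Eᵢ/kT = 0, 2.5205, 2.7148, 3.1611.
Z = Σ gᵢe^(−Eᵢ/kT) = 3·e^(−0) + 3·e^(−2.5205) + 1·e^(−2.7148) + 2·e^(−3.1611) = 3.0000 + 0.24126 + 0.066218 + 0.084758 = 3.3922.
⟨E⟩ = 59.272 meV, ⟨E²⟩ = 30659 meV².
C_V/k_B = (⟨E²⟩ − ⟨E⟩²)/(kT)² = (30659 − 3513.2)/36267 = 0.748.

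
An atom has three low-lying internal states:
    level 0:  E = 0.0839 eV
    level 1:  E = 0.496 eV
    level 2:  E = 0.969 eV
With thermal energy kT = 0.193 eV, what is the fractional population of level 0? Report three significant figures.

0.886

Eᵢ/kT = 0.43472, 2.5699, 5.0207.
Z = Σ e^(−Eᵢ/kT) = e^(−0.43472) + e^(−2.5699) + e^(−5.0207) = 0.64745 + 0.076543 + 0.0065999 = 0.73059.
P₀ = e^(−E₀/kT) / Z = 0.64745/0.73059 = 0.886.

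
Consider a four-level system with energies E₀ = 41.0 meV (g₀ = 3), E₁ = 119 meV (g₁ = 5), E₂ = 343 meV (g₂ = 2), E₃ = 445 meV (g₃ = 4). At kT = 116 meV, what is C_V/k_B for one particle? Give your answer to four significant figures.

Eᵢ/kT = 0.353448, 1.02586, 2.95690, 3.83621.
Z = Σ gᵢe^(−Eᵢ/kT) = 3·e^(−0.353448) + 5·e^(−1.02586) + 2·e^(−2.95690) + 4·e^(−3.83621) = 2.10679 + 1.79244 + 0.103960 + 0.0863009 = 4.08949.
⟨E⟩ = 91.3906 meV, ⟨E²⟩ = 14242.6 meV².
C_V/k_B = (⟨E²⟩ − ⟨E⟩²)/(kT)² = (14242.6 − 8352.24)/13456.0 = 0.4377.

0.4377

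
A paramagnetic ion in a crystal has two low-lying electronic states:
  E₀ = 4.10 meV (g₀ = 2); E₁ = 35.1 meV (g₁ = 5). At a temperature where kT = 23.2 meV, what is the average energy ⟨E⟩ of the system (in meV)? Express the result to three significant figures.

16.4 meV

Eᵢ/kT = 0.17672, 1.5129.
Z = Σ gᵢe^(−Eᵢ/kT) = 2·e^(−0.17672) + 5·e^(−1.5129) = 1.6760 + 1.1014 = 2.7774.
⟨E⟩ = Σ Eᵢ gᵢe^(−Eᵢ/kT) / Z = (4.10·1.6760 + 35.1·1.1014) / 2.7774 = 16.4 meV.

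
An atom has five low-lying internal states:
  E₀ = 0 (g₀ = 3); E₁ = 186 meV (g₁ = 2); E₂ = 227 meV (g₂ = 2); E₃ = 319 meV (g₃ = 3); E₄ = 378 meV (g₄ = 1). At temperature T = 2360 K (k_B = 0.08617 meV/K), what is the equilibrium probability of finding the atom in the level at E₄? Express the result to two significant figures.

0.030

k_BT = 0.08617 × 2360 K = 203.4 meV.
Eᵢ/kT = 0, 0.9145, 1.116, 1.568, 1.858.
Z = Σ gᵢe^(−Eᵢ/kT) = 3·e^(−0) + 2·e^(−0.9145) + 2·e^(−1.116) + 3·e^(−1.568) + 1·e^(−1.858) = 3.000 + 0.8014 + 0.6552 + 0.6254 + 0.1560 = 5.238.
P₄ = g₄ e^(−E₄/kT) / Z = 0.1560/5.238 = 0.030.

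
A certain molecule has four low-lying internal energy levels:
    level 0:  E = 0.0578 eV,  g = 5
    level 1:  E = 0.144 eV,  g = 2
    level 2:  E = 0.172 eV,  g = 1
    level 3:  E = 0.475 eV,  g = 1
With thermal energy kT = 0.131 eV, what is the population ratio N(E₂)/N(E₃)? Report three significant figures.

10.1

n₂/n₃ = (g₂/g₃) exp[−(E₂−E₃)/kT] = (1/1) × exp(−(-0.303 eV)/(0.131 eV)) = (1/1) × exp(2.3130) = 10.1.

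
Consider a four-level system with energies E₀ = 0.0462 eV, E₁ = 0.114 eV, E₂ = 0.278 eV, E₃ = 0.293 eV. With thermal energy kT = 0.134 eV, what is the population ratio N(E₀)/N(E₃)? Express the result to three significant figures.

6.31

n₀/n₃ = exp[−(E₀−E₃)/kT] = exp(−(-0.2468 eV)/(0.134 eV)) = exp(1.8418) = 6.31.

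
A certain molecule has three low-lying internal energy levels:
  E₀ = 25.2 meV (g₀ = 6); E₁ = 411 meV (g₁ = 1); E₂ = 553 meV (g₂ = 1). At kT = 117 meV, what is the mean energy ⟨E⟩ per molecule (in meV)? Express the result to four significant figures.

Eᵢ/kT = 0.215385, 3.51282, 4.72650.
Z = Σ gᵢe^(−Eᵢ/kT) = 6·e^(−0.215385) + 1·e^(−3.51282) + 1·e^(−4.72650) = 4.83739 + 0.0298127 + 0.00885742 = 4.87606.
⟨E⟩ = Σ Eᵢ gᵢe^(−Eᵢ/kT) / Z = (25.2·4.83739 + 411·0.0298127 + 553·0.00885742) / 4.87606 = 28.52 meV.

28.52 meV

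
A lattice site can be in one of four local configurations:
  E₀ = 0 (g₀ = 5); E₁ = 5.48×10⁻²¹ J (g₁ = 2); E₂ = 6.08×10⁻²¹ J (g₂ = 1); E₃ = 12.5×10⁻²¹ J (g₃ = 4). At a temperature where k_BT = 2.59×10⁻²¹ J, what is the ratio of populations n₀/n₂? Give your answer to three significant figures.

n₀/n₂ = (g₀/g₂) exp[−(E₀−E₂)/kT] = (5/1) × exp(−(-6.08 ×10⁻²¹ J)/(2.59 ×10⁻²¹ J)) = (5/1) × exp(2.3475) = 52.3.

52.3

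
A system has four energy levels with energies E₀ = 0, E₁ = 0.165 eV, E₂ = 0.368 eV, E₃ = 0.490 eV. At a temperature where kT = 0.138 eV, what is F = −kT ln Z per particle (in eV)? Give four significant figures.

-0.04650 eV

Eᵢ/kT = 0, 1.19565, 2.66667, 3.55072.
Z = Σ e^(−Eᵢ/kT) = e^(−0) + e^(−1.19565) + e^(−2.66667) + e^(−3.55072) = 1.00000 + 0.302507 + 0.0694832 + 0.0287040 = 1.40069.
F = −kT ln Z = −0.138 × ln(1.40069) = −0.138 × 0.336965 = -0.04650 eV.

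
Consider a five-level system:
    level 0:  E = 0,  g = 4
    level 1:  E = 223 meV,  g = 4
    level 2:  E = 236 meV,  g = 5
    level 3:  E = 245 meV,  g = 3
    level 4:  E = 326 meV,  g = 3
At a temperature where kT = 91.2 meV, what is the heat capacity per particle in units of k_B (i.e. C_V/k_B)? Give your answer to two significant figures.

Eᵢ/kT = 0, 2.445, 2.588, 2.686, 3.575.
Z = Σ gᵢe^(−Eᵢ/kT) = 4·e^(−0) + 4·e^(−2.445) + 5·e^(−2.588) + 3·e^(−2.686) + 3·e^(−3.575) = 4.000 + 0.3469 + 0.3759 + 0.2045 + 0.08405 = 5.011.
⟨E⟩ = 48.61 meV, ⟨E²⟩ = 11850 meV².
C_V/k_B = (⟨E²⟩ − ⟨E⟩²)/(kT)² = (11850 − 2363)/8317 = 1.1.

1.1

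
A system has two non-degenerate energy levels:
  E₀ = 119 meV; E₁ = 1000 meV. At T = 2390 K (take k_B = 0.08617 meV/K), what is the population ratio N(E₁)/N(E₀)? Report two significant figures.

k_BT = 0.08617 × 2390 K = 205.9 meV.
n₁/n₀ = exp[−(E₁−E₀)/kT] = exp(−(881 meV)/(205.9 meV)) = exp(-4.279) = 0.014.

0.014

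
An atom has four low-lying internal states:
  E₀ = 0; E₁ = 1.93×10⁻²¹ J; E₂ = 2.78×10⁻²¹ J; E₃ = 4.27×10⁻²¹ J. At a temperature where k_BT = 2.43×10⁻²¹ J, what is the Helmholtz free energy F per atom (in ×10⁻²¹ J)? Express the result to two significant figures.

-1.6 ×10⁻²¹ J

Eᵢ/kT = 0, 0.7942, 1.144, 1.757.
Z = Σ e^(−Eᵢ/kT) = e^(−0) + e^(−0.7942) + e^(−1.144) + e^(−1.757) = 1.000 + 0.4519 + 0.3185 + 0.1726 = 1.943.
F = −kT ln Z = −2.43 × ln(1.943) = −2.43 × 0.6642 = -1.6 ×10⁻²¹ J.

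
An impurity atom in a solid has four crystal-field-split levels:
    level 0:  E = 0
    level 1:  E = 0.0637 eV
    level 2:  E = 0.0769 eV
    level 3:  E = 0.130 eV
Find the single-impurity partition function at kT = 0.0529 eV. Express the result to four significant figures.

Z = 1.619

Eᵢ/kT = 0, 1.20416, 1.45369, 2.45747.
Z = Σ e^(−Eᵢ/kT) = e^(−0) + e^(−1.20416) + e^(−1.45369) + e^(−2.45747) = 1.00000 + 0.299944 + 0.233706 + 0.0856514 = 1.61930.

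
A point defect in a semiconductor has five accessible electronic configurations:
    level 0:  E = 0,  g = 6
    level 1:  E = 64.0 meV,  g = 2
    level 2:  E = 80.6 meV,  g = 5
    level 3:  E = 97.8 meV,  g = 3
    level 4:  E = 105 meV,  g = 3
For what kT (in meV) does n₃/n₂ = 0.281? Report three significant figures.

n₃/n₂ = (g₃/g₂) exp[−(E₃−E₂)/kT] = 0.281.
⇒ (E₃−E₂)/kT = ln((3/5)/0.281) = ln(2.1352) = 0.75856.
kT = 17.2 meV / 0.75856 = 22.7 meV.

22.7 meV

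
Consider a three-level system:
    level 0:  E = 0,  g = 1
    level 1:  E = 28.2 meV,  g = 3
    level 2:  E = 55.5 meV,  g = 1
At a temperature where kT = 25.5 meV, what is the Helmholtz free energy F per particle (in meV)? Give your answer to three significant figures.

Eᵢ/kT = 0, 1.1059, 2.1765.
Z = Σ gᵢe^(−Eᵢ/kT) = 1·e^(−0) + 3·e^(−1.1059) + 1·e^(−2.1765) = 1.0000 + 0.99274 + 0.11344 = 2.1062.
F = −kT ln Z = −25.5 × ln(2.1062) = −25.5 × 0.74489 = -19.0 meV.

-19.0 meV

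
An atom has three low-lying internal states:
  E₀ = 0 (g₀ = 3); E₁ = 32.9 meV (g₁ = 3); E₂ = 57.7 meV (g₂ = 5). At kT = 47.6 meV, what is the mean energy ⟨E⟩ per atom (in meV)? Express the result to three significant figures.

Eᵢ/kT = 0, 0.69118, 1.2122.
Z = Σ gᵢe^(−Eᵢ/kT) = 3·e^(−0) + 3·e^(−0.69118) + 5·e^(−1.2122) = 3.0000 + 1.5030 + 1.4877 = 5.9907.
⟨E⟩ = Σ Eᵢ gᵢe^(−Eᵢ/kT) / Z = (0·3.0000 + 32.9·1.5030 + 57.7·1.4877) / 5.9907 = 22.6 meV.

22.6 meV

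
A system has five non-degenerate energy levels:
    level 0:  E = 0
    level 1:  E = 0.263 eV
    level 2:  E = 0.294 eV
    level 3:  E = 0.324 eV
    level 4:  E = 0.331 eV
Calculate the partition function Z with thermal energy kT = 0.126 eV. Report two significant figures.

Eᵢ/kT = 0, 2.087, 2.333, 2.571, 2.627.
Z = Σ e^(−Eᵢ/kT) = e^(−0) + e^(−2.087) + e^(−2.333) + e^(−2.571) + e^(−2.627) = 1.000 + 0.1241 + 0.09700 + 0.07646 + 0.07230 = 1.370.

Z = 1.4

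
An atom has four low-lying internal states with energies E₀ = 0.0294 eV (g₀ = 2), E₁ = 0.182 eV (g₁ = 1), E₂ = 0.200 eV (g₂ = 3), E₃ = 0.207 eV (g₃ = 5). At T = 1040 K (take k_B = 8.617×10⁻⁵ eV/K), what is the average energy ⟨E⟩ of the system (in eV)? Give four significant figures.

0.09764 eV

k_BT = 8.617×10⁻⁵ × 1040 K = 0.0896168 eV.
Eᵢ/kT = 0.328063, 2.03087, 2.23172, 2.30983.
Z = Σ gᵢe^(−Eᵢ/kT) = 2·e^(−0.328063) + 1·e^(−2.03087) + 3·e^(−2.23172) + 5·e^(−2.30983) = 1.44064 + 0.131221 + 0.322031 + 0.496391 = 2.39028.
⟨E⟩ = Σ Eᵢ gᵢe^(−Eᵢ/kT) / Z = (0.0294·1.44064 + 0.182·0.131221 + 0.200·0.322031 + 0.207·0.496391) / 2.39028 = 0.09764 eV.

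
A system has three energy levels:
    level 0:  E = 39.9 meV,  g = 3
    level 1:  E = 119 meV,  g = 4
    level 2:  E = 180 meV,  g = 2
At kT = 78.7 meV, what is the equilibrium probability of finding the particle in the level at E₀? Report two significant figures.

0.62

Eᵢ/kT = 0.5070, 1.512, 2.287.
Z = Σ gᵢe^(−Eᵢ/kT) = 3·e^(−0.5070) + 4·e^(−1.512) + 2·e^(−2.287) = 1.807 + 0.8819 + 0.2031 = 2.892.
P₀ = g₀ e^(−E₀/kT) / Z = 1.807/2.892 = 0.62.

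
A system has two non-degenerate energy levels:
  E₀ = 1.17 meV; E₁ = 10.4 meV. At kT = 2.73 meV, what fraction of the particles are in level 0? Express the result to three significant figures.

Eᵢ/kT = 0.42857, 3.8095.
Z = Σ e^(−Eᵢ/kT) = e^(−0.42857) + e^(−3.8095) = 0.65144 + 0.022159 = 0.67360.
P₀ = e^(−E₀/kT) / Z = 0.65144/0.67360 = 0.967.

0.967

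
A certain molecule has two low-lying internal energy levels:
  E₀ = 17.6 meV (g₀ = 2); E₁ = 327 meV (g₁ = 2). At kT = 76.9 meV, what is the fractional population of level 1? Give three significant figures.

0.0176

Eᵢ/kT = 0.22887, 4.2523.
Z = Σ gᵢe^(−Eᵢ/kT) = 2·e^(−0.22887) + 2·e^(−4.2523) = 1.5909 + 0.028463 = 1.6194.
P₁ = g₁ e^(−E₁/kT) / Z = 0.028463/1.6194 = 0.0176.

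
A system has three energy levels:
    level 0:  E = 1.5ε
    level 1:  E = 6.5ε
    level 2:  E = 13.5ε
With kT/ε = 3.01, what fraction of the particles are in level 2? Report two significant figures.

Eᵢ/kT = 0.4983, 2.159, 4.485.
Z = Σ e^(−Eᵢ/kT) = e^(−0.4983) + e^(−2.159) + e^(−4.485) = 0.6076 + 0.1154 + 0.01128 = 0.7343.
P₂ = e^(−E₂/kT) / Z = 0.01128/0.7343 = 0.015.

0.015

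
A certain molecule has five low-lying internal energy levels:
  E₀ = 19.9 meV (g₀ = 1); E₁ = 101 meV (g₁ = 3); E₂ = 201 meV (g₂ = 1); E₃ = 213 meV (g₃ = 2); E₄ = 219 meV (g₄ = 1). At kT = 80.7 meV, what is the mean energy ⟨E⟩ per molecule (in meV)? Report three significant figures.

Eᵢ/kT = 0.24659, 1.2515, 2.4907, 2.6394, 2.7138.
Z = Σ gᵢe^(−Eᵢ/kT) = 1·e^(−0.24659) + 3·e^(−1.2515) + 1·e^(−2.4907) + 2·e^(−2.6394) + 1·e^(−2.7138) = 0.78146 + 0.85823 + 0.082852 + 0.14281 + 0.066284 = 1.9316.
⟨E⟩ = Σ Eᵢ gᵢe^(−Eᵢ/kT) / Z = (19.9·0.78146 + 101·0.85823 + 201·0.082852 + 213·0.14281 + 219·0.066284) / 1.9316 = 84.8 meV.

84.8 meV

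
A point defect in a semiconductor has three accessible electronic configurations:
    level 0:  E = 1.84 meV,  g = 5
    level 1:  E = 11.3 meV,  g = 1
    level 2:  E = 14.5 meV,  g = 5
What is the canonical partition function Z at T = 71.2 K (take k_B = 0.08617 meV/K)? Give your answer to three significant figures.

Z = 4.33

k_BT = 0.08617 × 71.2 K = 6.1353 meV.
Eᵢ/kT = 0.29990, 1.8418, 2.3634.
Z = Σ gᵢe^(−Eᵢ/kT) = 5·e^(−0.29990) + 1·e^(−1.8418) + 5·e^(−2.3634) = 3.7045 + 0.15853 + 0.47050 = 4.3335.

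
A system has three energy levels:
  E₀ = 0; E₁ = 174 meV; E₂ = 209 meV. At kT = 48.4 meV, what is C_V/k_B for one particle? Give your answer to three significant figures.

0.557

Eᵢ/kT = 0, 3.5950, 4.3182.
Z = Σ e^(−Eᵢ/kT) = e^(−0) + e^(−3.5950) + e^(−4.3182) = 1.0000 + 0.027461 + 0.013324 = 1.0408.
⟨E⟩ = 7.2665 meV, ⟨E²⟩ = 1358.0 meV².
C_V/k_B = (⟨E²⟩ − ⟨E⟩²)/(kT)² = (1358.0 − 52.802)/2342.6 = 0.557.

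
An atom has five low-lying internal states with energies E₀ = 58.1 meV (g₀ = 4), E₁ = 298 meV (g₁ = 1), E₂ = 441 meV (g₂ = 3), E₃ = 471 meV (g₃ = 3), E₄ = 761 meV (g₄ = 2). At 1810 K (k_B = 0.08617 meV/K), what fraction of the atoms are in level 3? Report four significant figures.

0.04515

k_BT = 0.08617 × 1810 K = 155.968 meV.
Eᵢ/kT = 0.372512, 1.91065, 2.82750, 3.01985, 4.87921.
Z = Σ gᵢe^(−Eᵢ/kT) = 4·e^(−0.372512) + 1·e^(−1.91065) + 3·e^(−2.82750) + 3·e^(−3.01985) + 2·e^(−4.87921) = 2.75601 + 0.147984 + 0.177482 + 0.146426 + 0.0152060 = 3.24311.
P₃ = g₃ e^(−E₃/kT) / Z = 0.146426/3.24311 = 0.04515.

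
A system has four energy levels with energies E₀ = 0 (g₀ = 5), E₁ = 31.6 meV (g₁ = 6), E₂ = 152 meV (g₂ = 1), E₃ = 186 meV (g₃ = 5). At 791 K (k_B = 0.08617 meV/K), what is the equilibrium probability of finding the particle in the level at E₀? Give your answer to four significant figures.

k_BT = 0.08617 × 791 K = 68.1605 meV.
Eᵢ/kT = 0, 0.463612, 2.23003, 2.72885.
Z = Σ gᵢe^(−Eᵢ/kT) = 5·e^(−0) + 6·e^(−0.463612) + 1·e^(−2.23003) + 5·e^(−2.72885) = 5.00000 + 3.77405 + 0.107525 + 0.326472 = 9.20805.
P₀ = g₀ e^(−E₀/kT) / Z = 5.00000/9.20805 = 0.5430.

0.5430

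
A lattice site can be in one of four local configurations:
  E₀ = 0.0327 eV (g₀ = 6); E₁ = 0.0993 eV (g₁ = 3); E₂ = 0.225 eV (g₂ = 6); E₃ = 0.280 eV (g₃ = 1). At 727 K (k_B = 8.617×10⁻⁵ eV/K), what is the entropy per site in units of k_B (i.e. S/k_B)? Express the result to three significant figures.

k_BT = 8.617×10⁻⁵ × 727 K = 0.062646 eV.
Eᵢ/kT = 0.52198, 1.5851, 3.5916, 4.4696.
Z = Σ gᵢe^(−Eᵢ/kT) = 6·e^(−0.52198) + 3·e^(−1.5851) + 6·e^(−3.5916) + 1·e^(−4.4696) = 3.5601 + 0.61478 + 0.16533 + 0.011452 = 4.3517.
⟨E⟩ = Σ EᵢPᵢ = 0.050065 eV.
S/k_B = ln Z + ⟨E⟩/kT = ln(4.3517) + 0.050065/0.062646 = 1.4706 + 0.79917 = 2.27.

2.27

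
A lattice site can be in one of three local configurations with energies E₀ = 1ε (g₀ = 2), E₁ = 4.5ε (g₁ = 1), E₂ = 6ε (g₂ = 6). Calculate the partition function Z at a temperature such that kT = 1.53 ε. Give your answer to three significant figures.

Eᵢ/kT = 0.65359, 2.9412, 3.9216.
Z = Σ gᵢe^(−Eᵢ/kT) = 2·e^(−0.65359) + 1·e^(−2.9412) + 6·e^(−3.9216) = 1.0403 + 0.052802 + 0.11886 = 1.2120.

Z = 1.21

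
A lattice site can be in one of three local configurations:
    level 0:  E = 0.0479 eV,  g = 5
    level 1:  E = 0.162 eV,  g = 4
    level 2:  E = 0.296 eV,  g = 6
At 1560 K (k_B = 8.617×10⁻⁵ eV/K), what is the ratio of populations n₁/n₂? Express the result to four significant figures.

1.806

k_BT = 8.617×10⁻⁵ × 1560 K = 0.134425 eV.
n₁/n₂ = (g₁/g₂) exp[−(E₁−E₂)/kT] = (4/6) × exp(−(-0.134 eV)/(0.134425 eV)) = (4/6) × exp(0.996838) = 1.806.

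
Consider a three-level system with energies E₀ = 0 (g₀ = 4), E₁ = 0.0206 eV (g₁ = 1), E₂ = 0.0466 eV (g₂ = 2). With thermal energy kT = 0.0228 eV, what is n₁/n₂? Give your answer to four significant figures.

1.564

n₁/n₂ = (g₁/g₂) exp[−(E₁−E₂)/kT] = (1/2) × exp(−(-0.0260 eV)/(0.0228 eV)) = (1/2) × exp(1.14035) = 1.564.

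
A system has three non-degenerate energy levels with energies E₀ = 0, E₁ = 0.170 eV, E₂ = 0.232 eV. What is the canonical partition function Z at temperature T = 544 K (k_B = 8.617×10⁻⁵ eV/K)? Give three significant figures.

Z = 1.03

k_BT = 8.617×10⁻⁵ × 544 K = 0.046876 eV.
Eᵢ/kT = 0, 3.6266, 4.9492.
Z = Σ e^(−Eᵢ/kT) = e^(−0) + e^(−3.6266) + e^(−4.9492) = 1.0000 + 0.026606 + 0.0070891 = 1.0337.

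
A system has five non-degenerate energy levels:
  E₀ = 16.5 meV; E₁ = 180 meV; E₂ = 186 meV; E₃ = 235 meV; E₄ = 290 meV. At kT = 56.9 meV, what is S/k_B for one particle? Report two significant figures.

Eᵢ/kT = 0.2900, 3.163, 3.269, 4.130, 5.097.
Z = Σ e^(−Eᵢ/kT) = e^(−0.2900) + e^(−3.163) + e^(−3.269) + e^(−4.130) + e^(−5.097) = 0.7483 + 0.04230 + 0.03804 + 0.01608 + 0.006115 = 0.8508.
⟨E⟩ = Σ EᵢPᵢ = 38.30 meV.
S/k_B = ln Z + ⟨E⟩/kT = ln(0.8508) + 38.30/56.9 = -0.1616 + 0.6731 = 0.51.

0.51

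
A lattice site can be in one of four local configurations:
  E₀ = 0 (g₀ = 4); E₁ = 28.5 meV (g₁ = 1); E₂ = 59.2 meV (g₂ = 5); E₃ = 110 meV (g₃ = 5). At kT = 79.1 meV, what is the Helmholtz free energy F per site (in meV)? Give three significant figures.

-167 meV

Eᵢ/kT = 0, 0.36030, 0.74842, 1.3906.
Z = Σ gᵢe^(−Eᵢ/kT) = 4·e^(−0) + 1·e^(−0.36030) + 5·e^(−0.74842) + 5·e^(−1.3906) = 4.0000 + 0.69747 + 2.3656 + 1.2446 = 8.3077.
F = −kT ln Z = −79.1 × ln(8.3077) = −79.1 × 2.1172 = -167 meV.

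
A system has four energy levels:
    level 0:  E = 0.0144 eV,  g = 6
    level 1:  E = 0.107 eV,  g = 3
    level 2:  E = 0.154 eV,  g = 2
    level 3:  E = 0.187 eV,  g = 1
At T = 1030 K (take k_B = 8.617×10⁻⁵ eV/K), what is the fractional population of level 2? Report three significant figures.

0.0545

k_BT = 8.617×10⁻⁵ × 1030 K = 0.088755 eV.
Eᵢ/kT = 0.16224, 1.2056, 1.7351, 2.1069.
Z = Σ gᵢe^(−Eᵢ/kT) = 6·e^(−0.16224) + 3·e^(−1.2056) + 2·e^(−1.7351) + 1·e^(−2.1069) = 5.1014 + 0.89854 + 0.35277 + 0.12161 = 6.4743.
P₂ = g₂ e^(−E₂/kT) / Z = 0.35277/6.4743 = 0.0545.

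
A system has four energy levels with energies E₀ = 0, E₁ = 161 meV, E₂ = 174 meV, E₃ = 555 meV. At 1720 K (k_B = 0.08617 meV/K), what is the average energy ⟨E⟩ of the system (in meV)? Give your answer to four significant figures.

k_BT = 0.08617 × 1720 K = 148.212 meV.
Eᵢ/kT = 0, 1.08628, 1.17399, 3.74464.
Z = Σ e^(−Eᵢ/kT) = e^(−0) + e^(−1.08628) + e^(−1.17399) + e^(−3.74464) = 1.00000 + 0.337470 + 0.309131 + 0.0236441 = 1.67025.
⟨E⟩ = Σ Eᵢ e^(−Eᵢ/kT) / Z = (0·1.00000 + 161·0.337470 + 174·0.309131 + 555·0.0236441) / 1.67025 = 72.59 meV.

72.59 meV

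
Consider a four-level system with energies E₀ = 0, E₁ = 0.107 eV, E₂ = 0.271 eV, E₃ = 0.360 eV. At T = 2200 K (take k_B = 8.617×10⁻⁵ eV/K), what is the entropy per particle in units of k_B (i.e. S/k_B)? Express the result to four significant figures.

1.156

k_BT = 8.617×10⁻⁵ × 2200 K = 0.189574 eV.
Eᵢ/kT = 0, 0.564423, 1.42952, 1.89899.
Z = Σ e^(−Eᵢ/kT) = e^(−0) + e^(−0.564423) + e^(−1.42952) + e^(−1.89899) = 1.00000 + 0.568688 + 0.239424 + 0.149720 = 1.95783.
⟨E⟩ = Σ EᵢPᵢ = 0.0917509 eV.
S/k_B = ln Z + ⟨E⟩/kT = ln(1.95783) + 0.0917509/0.189574 = 0.671837 + 0.483985 = 1.156.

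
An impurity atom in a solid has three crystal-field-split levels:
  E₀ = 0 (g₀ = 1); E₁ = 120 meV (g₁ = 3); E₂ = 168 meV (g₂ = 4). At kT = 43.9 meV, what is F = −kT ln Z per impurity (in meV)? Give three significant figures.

Eᵢ/kT = 0, 2.7335, 3.8269.
Z = Σ gᵢe^(−Eᵢ/kT) = 1·e^(−0) + 3·e^(−2.7335) + 4·e^(−3.8269) = 1.0000 + 0.19497 + 0.087108 = 1.2821.
F = −kT ln Z = −43.9 × ln(1.2821) = −43.9 × 0.24850 = -10.9 meV.

-10.9 meV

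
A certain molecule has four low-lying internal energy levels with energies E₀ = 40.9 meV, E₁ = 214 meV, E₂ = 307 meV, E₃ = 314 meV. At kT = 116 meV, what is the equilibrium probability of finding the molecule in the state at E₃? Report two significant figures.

Eᵢ/kT = 0.3526, 1.845, 2.647, 2.707.
Z = Σ e^(−Eᵢ/kT) = e^(−0.3526) + e^(−1.845) + e^(−2.647) + e^(−2.707) = 0.7029 + 0.1580 + 0.07086 + 0.06674 = 0.9985.
P₃ = e^(−E₃/kT) / Z = 0.06674/0.9985 = 0.067.

0.067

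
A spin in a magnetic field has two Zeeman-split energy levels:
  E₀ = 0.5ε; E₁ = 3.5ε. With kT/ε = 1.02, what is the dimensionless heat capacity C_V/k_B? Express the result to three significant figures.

Eᵢ/kT = 0.49020, 3.4314.
Z = Σ e^(−Eᵢ/kT) = e^(−0.49020) + e^(−3.4314) = 0.61250 + 0.032342 = 0.64484.
⟨E⟩ = 0.65047 ε, ⟨E²⟩ = 0.85186 ε².
C_V/k_B = (⟨E²⟩ − ⟨E⟩²)/(kT)² = (0.85186 − 0.42311)/1.0404 = 0.412.

0.412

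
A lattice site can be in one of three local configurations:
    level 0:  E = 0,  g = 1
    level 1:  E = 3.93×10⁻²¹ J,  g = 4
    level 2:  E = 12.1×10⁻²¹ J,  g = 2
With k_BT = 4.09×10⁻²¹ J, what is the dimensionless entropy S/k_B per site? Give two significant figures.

Eᵢ/kT = 0, 0.9609, 2.958.
Z = Σ gᵢe^(−Eᵢ/kT) = 1·e^(−0) + 4·e^(−0.9609) + 2·e^(−2.958) = 1.000 + 1.530 + 0.1038 = 2.634.
⟨E⟩ = Σ EᵢPᵢ = 2.760 ×10⁻²¹ J.
S/k_B = ln Z + ⟨E⟩/kT = ln(2.634) + 2.760/4.09 = 0.9685 + 0.6748 = 1.6.

1.6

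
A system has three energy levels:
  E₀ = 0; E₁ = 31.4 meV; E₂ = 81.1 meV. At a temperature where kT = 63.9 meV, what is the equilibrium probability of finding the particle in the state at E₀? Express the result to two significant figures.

0.53

Eᵢ/kT = 0, 0.4914, 1.269.
Z = Σ e^(−Eᵢ/kT) = e^(−0) + e^(−0.4914) + e^(−1.269) = 1.000 + 0.6118 + 0.2811 = 1.893.
P₀ = e^(−E₀/kT) / Z = 1.000/1.893 = 0.53.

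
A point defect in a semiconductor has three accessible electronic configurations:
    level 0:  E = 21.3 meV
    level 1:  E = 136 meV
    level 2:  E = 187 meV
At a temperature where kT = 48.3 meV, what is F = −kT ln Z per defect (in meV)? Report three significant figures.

Eᵢ/kT = 0.44099, 2.8157, 3.8716.
Z = Σ e^(−Eᵢ/kT) = e^(−0.44099) + e^(−2.8157) + e^(−3.8716) = 0.64340 + 0.059863 + 0.020825 = 0.72409.
F = −kT ln Z = −48.3 × ln(0.72409) = −48.3 × -0.32284 = 15.6 meV.

15.6 meV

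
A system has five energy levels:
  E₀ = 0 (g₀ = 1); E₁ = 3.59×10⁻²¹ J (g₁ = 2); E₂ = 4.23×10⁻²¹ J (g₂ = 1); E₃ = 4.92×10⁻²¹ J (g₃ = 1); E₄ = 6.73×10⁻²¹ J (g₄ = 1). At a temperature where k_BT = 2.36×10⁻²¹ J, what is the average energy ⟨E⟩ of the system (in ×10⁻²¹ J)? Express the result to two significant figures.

1.8 ×10⁻²¹ J

Eᵢ/kT = 0, 1.521, 1.792, 2.085, 2.852.
Z = Σ gᵢe^(−Eᵢ/kT) = 1·e^(−0) + 2·e^(−1.521) + 1·e^(−1.792) + 1·e^(−2.085) + 1·e^(−2.852) = 1.000 + 0.4370 + 0.1666 + 0.1243 + 0.05773 = 1.786.
⟨E⟩ = Σ Eᵢ gᵢe^(−Eᵢ/kT) / Z = (0·1.000 + 3.59·0.4370 + 4.23·0.1666 + 4.92·0.1243 + 6.73·0.05773) / 1.786 = 1.8 ×10⁻²¹ J.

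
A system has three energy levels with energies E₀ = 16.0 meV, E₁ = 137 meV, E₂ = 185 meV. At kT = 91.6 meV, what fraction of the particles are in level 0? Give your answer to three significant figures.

0.702

Eᵢ/kT = 0.17467, 1.4956, 2.0197.
Z = Σ e^(−Eᵢ/kT) = e^(−0.17467) + e^(−1.4956) + e^(−2.0197) = 0.83973 + 0.22411 + 0.13270 = 1.1965.
P₀ = e^(−E₀/kT) / Z = 0.83973/1.1965 = 0.702.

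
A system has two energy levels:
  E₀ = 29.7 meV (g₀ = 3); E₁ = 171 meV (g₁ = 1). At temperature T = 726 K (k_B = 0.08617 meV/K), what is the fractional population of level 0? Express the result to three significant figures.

k_BT = 0.08617 × 726 K = 62.559 meV.
Eᵢ/kT = 0.47475, 2.7334.
Z = Σ gᵢe^(−Eᵢ/kT) = 3·e^(−0.47475) + 1·e^(−2.7334) = 1.8661 + 0.064998 = 1.9311.
P₀ = g₀ e^(−E₀/kT) / Z = 1.8661/1.9311 = 0.966.

0.966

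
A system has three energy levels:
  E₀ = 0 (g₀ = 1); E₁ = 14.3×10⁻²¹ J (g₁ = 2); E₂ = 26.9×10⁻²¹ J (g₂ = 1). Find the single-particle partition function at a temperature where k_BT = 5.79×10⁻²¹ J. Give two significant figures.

Z = 1.2

Eᵢ/kT = 0, 2.470, 4.646.
Z = Σ gᵢe^(−Eᵢ/kT) = 1·e^(−0) + 2·e^(−2.470) + 1·e^(−4.646) = 1.000 + 0.1692 + 0.009600 = 1.179.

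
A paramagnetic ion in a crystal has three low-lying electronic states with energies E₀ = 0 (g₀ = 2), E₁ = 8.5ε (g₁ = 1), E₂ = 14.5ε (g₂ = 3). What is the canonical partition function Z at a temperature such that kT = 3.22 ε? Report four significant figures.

Z = 2.105

Eᵢ/kT = 0, 2.63975, 4.50311.
Z = Σ gᵢe^(−Eᵢ/kT) = 2·e^(−0) + 1·e^(−2.63975) + 3·e^(−4.50311) = 2.00000 + 0.0713791 + 0.0332235 = 2.10460.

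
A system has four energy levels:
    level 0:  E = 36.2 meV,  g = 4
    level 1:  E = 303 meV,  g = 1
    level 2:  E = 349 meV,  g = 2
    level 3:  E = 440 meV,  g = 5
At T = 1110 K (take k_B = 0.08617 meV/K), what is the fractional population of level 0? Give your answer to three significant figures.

0.950

k_BT = 0.08617 × 1110 K = 95.649 meV.
Eᵢ/kT = 0.37847, 3.1678, 3.6488, 4.6002.
Z = Σ gᵢe^(−Eᵢ/kT) = 4·e^(−0.37847) + 1·e^(−3.1678) + 2·e^(−3.6488) + 5·e^(−4.6002) = 2.7396 + 0.042096 + 0.052045 + 0.050249 = 2.8840.
P₀ = g₀ e^(−E₀/kT) / Z = 2.7396/2.8840 = 0.950.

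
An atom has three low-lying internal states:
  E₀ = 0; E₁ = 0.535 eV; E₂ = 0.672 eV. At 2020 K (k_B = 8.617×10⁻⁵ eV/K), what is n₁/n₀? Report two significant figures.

k_BT = 8.617×10⁻⁵ × 2020 K = 0.1741 eV.
n₁/n₀ = exp[−(E₁−E₀)/kT] = exp(−(0.535 eV)/(0.1741 eV)) = exp(-3.073) = 0.046.

0.046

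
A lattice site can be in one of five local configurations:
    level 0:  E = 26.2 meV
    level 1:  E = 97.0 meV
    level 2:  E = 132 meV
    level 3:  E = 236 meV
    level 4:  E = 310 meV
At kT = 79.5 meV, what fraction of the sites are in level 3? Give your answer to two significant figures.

0.040

Eᵢ/kT = 0.3296, 1.220, 1.660, 2.969, 3.899.
Z = Σ e^(−Eᵢ/kT) = e^(−0.3296) + e^(−1.220) + e^(−1.660) + e^(−2.969) + e^(−3.899) = 0.7192 + 0.2952 + 0.1901 + 0.05135 + 0.02026 = 1.276.
P₃ = e^(−E₃/kT) / Z = 0.05135/1.276 = 0.040.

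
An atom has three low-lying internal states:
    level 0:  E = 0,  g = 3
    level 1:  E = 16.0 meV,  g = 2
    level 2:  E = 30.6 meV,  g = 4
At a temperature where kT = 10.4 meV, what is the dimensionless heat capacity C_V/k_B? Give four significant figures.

Eᵢ/kT = 0, 1.53846, 2.94231.
Z = Σ gᵢe^(−Eᵢ/kT) = 3·e^(−0) + 2·e^(−1.53846) + 4·e^(−2.94231) = 3.00000 + 0.429423 + 0.210975 = 3.64040.
⟨E⟩ = 3.66075 meV, ⟨E²⟩ = 84.4635 meV².
C_V/k_B = (⟨E²⟩ − ⟨E⟩²)/(kT)² = (84.4635 − 13.4011)/108.160 = 0.6570.

0.6570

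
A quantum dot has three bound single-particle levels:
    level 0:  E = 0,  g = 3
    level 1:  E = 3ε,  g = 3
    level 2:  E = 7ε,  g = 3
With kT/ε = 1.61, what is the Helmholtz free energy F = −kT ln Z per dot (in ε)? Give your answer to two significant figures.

Eᵢ/kT = 0, 1.863, 4.348.
Z = Σ gᵢe^(−Eᵢ/kT) = 3·e^(−0) + 3·e^(−1.863) + 3·e^(−4.348) = 3.000 + 0.4656 + 0.03880 = 3.504.
F = −kT ln Z = −1.61 × ln(3.504) = −1.61 × 1.254 = -2.0 ε.

-2.0 ε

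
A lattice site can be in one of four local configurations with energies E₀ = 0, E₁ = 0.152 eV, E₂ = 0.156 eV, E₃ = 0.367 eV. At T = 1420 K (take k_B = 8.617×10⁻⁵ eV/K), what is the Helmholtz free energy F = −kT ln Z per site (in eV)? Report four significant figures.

k_BT = 8.617×10⁻⁵ × 1420 K = 0.122361 eV.
Eᵢ/kT = 0, 1.24223, 1.27492, 2.99932.
Z = Σ e^(−Eᵢ/kT) = e^(−0) + e^(−1.24223) + e^(−1.27492) + e^(−2.99932) = 1.00000 + 0.288740 + 0.279453 + 0.0498209 = 1.61801.
F = −kT ln Z = −0.122361 × ln(1.61801) = −0.122361 × 0.481197 = -0.05888 eV.

-0.05888 eV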